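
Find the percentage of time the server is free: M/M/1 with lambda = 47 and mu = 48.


Idle fraction = (1 - rho) * 100 = (1 - 47/48) * 100 = 2.1%

2.1%


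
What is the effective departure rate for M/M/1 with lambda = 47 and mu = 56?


For a stable queue (lambda < mu), throughput = lambda = 47 per hour

47 per hour


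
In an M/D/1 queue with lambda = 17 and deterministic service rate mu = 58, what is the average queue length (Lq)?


M/D/1: Lq = rho^2 / (2*(1-rho)) where rho = 17/58; Lq = 0.06

0.06


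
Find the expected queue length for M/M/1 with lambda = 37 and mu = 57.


rho = 37/57; Lq = rho^2/(1-rho) = 1.2

1.2


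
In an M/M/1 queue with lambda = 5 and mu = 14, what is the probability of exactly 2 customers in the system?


rho = 5/14; P(n) = (1-rho)*rho^n = (1-5/14)*(5/14)^2 = 0.082

0.082


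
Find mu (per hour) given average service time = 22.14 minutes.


mu = 60 / avg_service_time = 60 / 22.14 = 2.71 per hour

2.71 per hour


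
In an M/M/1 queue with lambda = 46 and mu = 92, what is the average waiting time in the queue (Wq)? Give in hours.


rho = 46/92; Wq = rho/(mu - lambda) = 0.0109 hours

0.0109 hours


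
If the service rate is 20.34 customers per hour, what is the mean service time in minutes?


Mean service time = 60/mu = 60/20.34 = 2.95 minutes

2.95 minutes


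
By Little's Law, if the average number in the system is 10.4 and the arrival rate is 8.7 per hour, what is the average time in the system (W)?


W = L / lambda = 10.4 / 8.7 = 1.1954 hours

1.1954 hours


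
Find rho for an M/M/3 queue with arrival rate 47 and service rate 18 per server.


rho = lambda/(c*mu) = 47/(3*18) = 0.8704

0.8704


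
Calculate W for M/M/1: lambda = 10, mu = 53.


W = 1/(mu - lambda) = 1/(53 - 10) = 0.0233 hours

0.0233 hours


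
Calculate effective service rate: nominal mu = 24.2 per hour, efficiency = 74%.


Effective rate = mu * efficiency = 24.2 * 0.74 = 17.91 per hour

17.91 per hour


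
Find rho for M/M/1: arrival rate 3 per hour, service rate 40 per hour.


rho = lambda/mu = 3/40 = 0.075

0.075


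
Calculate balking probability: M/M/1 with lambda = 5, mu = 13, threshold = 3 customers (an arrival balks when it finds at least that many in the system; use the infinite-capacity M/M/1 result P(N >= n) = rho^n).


P(N >= 3) = rho^3 = (5/13)^3 = 0.0569

0.0569


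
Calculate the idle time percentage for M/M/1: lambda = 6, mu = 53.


Idle fraction = (1 - rho) * 100 = (1 - 6/53) * 100 = 88.7%

88.7%


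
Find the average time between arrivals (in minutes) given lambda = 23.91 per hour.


Mean interarrival time = 60/lambda = 60/23.91 = 2.51 minutes

2.51 minutes


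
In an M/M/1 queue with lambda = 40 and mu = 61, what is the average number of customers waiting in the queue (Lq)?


rho = 40/61; Lq = rho^2/(1-rho) = 1.25

1.25


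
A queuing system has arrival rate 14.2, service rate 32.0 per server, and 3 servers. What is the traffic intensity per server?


rho = lambda / (c * mu) = 14.2 / (3 * 32.0) = 0.1479

0.1479


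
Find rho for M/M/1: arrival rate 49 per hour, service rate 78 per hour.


rho = lambda/mu = 49/78 = 0.6282

0.6282


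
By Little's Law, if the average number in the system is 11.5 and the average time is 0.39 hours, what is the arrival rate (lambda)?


lambda = L / W = 11.5 / 0.39 = 29.49 per hour

29.49 per hour


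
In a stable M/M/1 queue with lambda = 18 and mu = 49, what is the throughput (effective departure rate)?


For a stable queue (lambda < mu), throughput = lambda = 18 per hour

18 per hour


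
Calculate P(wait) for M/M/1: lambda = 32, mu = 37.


P(wait) = rho = lambda/mu = 32/37 = 0.8649

0.8649


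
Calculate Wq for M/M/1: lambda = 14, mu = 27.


rho = 14/27; Wq = rho/(mu - lambda) = 0.0399 hours

0.0399 hours


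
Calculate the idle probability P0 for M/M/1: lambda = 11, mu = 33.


P0 = 1 - rho = 1 - 11/33 = 0.6667

0.6667


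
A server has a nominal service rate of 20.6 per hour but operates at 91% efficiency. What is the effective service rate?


Effective rate = mu * efficiency = 20.6 * 0.91 = 18.75 per hour

18.75 per hour


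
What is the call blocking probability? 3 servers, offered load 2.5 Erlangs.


B(N,A) = (A^N/N!) / sum(A^k/k!, k=0..N) with N=3, A=2.5 = 0.2822

0.2822


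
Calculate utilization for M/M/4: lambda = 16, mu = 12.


rho = lambda/(c*mu) = 16/(4*12) = 0.3333

0.3333


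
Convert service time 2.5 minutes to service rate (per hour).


mu = 60 / avg_service_time = 60 / 2.5 = 24.0 per hour

24.0 per hour


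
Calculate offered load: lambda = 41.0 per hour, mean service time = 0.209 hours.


Offered load a = lambda * E[S] = 41.0 * 0.209 = 8.57 Erlangs

8.57 Erlangs


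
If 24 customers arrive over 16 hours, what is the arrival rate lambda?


lambda = total arrivals / time = 24 / 16 = 1.5 per hour

1.5 per hour


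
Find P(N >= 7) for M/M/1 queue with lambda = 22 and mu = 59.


P(N >= 7) = rho^7 = (22/59)^7 = 0.001

0.001


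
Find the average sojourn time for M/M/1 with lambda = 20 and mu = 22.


W = 1/(mu - lambda) = 1/(22 - 20) = 0.5 hours

0.5 hours


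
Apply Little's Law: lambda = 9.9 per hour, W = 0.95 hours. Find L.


L = lambda * W = 9.9 * 0.95 = 9.41

9.41


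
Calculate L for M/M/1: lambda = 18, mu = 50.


rho = 18/50; L = rho/(1-rho) = 0.56

0.56


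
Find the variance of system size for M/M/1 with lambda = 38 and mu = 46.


rho = 38/46; Var(N) = rho/(1-rho)^2 = 27.31

27.31


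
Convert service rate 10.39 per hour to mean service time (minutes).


Mean service time = 60/mu = 60/10.39 = 5.77 minutes

5.77 minutes


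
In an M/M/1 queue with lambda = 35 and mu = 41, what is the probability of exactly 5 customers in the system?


rho = 35/41; P(n) = (1-rho)*rho^n = (1-35/41)*(35/41)^5 = 0.0663

0.0663


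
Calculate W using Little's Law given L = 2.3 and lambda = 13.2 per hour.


W = L / lambda = 2.3 / 13.2 = 0.1742 hours

0.1742 hours


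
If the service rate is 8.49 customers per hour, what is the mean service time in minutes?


Mean service time = 60/mu = 60/8.49 = 7.07 minutes

7.07 minutes


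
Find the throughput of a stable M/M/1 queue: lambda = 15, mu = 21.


For a stable queue (lambda < mu), throughput = lambda = 15 per hour

15 per hour


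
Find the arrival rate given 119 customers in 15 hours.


lambda = total arrivals / time = 119 / 15 = 7.93 per hour

7.93 per hour


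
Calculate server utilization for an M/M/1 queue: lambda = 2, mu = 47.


rho = lambda/mu = 2/47 = 0.0426

0.0426


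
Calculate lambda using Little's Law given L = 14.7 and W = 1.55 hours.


lambda = L / W = 14.7 / 1.55 = 9.48 per hour

9.48 per hour


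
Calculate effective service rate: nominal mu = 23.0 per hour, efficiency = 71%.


Effective rate = mu * efficiency = 23.0 * 0.71 = 16.33 per hour

16.33 per hour


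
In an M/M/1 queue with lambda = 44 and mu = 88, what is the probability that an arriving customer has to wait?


P(wait) = rho = lambda/mu = 44/88 = 0.5

0.5


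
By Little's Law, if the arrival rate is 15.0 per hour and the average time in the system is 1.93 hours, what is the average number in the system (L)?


L = lambda * W = 15.0 * 1.93 = 28.95

28.95


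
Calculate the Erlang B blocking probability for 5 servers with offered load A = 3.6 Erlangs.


B(N,A) = (A^N/N!) / sum(A^k/k!, k=0..N) with N=5, A=3.6 = 0.1631

0.1631


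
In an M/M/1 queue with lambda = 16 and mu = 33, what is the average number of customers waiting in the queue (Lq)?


rho = 16/33; Lq = rho^2/(1-rho) = 0.46

0.46


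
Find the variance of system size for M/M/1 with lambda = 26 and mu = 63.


rho = 26/63; Var(N) = rho/(1-rho)^2 = 1.2

1.2


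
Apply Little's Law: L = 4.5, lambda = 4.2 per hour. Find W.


W = L / lambda = 4.5 / 4.2 = 1.0714 hours

1.0714 hours


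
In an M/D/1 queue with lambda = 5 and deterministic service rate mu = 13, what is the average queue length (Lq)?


M/D/1: Lq = rho^2 / (2*(1-rho)) where rho = 5/13; Lq = 0.12

0.12


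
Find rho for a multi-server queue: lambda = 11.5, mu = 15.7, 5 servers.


rho = lambda / (c * mu) = 11.5 / (5 * 15.7) = 0.1465

0.1465


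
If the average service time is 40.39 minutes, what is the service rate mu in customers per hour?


mu = 60 / avg_service_time = 60 / 40.39 = 1.49 per hour

1.49 per hour


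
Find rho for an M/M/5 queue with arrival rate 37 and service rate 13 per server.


rho = lambda/(c*mu) = 37/(5*13) = 0.5692

0.5692


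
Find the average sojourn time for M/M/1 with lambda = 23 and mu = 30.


W = 1/(mu - lambda) = 1/(30 - 23) = 0.1429 hours

0.1429 hours


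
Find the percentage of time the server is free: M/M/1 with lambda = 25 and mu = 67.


Idle fraction = (1 - rho) * 100 = (1 - 25/67) * 100 = 62.7%

62.7%


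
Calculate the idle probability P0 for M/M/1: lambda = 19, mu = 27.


P0 = 1 - rho = 1 - 19/27 = 0.2963

0.2963


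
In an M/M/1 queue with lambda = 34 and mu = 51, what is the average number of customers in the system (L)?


rho = 34/51; L = rho/(1-rho) = 2.0

2.0


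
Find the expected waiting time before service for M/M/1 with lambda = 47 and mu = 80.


rho = 47/80; Wq = rho/(mu - lambda) = 0.0178 hours

0.0178 hours


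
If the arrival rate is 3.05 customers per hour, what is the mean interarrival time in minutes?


Mean interarrival time = 60/lambda = 60/3.05 = 19.67 minutes

19.67 minutes


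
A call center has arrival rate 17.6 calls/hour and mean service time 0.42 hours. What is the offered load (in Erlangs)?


Offered load a = lambda * E[S] = 17.6 * 0.42 = 7.39 Erlangs

7.39 Erlangs


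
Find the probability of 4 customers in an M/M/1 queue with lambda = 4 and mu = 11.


rho = 4/11; P(n) = (1-rho)*rho^n = (1-4/11)*(4/11)^4 = 0.0111

0.0111


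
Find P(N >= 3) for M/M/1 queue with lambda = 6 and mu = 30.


P(N >= 3) = rho^3 = (6/30)^3 = 0.008

0.008


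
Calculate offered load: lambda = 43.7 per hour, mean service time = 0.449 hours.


Offered load a = lambda * E[S] = 43.7 * 0.449 = 19.62 Erlangs

19.62 Erlangs


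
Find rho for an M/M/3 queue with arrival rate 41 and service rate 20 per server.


rho = lambda/(c*mu) = 41/(3*20) = 0.6833

0.6833


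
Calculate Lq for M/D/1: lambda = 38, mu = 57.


M/D/1: Lq = rho^2 / (2*(1-rho)) where rho = 38/57; Lq = 0.67

0.67


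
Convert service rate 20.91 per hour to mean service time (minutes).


Mean service time = 60/mu = 60/20.91 = 2.87 minutes

2.87 minutes


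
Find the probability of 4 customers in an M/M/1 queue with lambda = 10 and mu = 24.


rho = 10/24; P(n) = (1-rho)*rho^n = (1-10/24)*(10/24)^4 = 0.0176

0.0176


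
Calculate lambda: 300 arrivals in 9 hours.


lambda = total arrivals / time = 300 / 9 = 33.33 per hour

33.33 per hour


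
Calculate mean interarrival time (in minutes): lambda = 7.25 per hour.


Mean interarrival time = 60/lambda = 60/7.25 = 8.28 minutes

8.28 minutes


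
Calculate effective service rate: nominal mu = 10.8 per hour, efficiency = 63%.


Effective rate = mu * efficiency = 10.8 * 0.63 = 6.8 per hour

6.8 per hour


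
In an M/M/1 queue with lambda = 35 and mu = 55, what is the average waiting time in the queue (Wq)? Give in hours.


rho = 35/55; Wq = rho/(mu - lambda) = 0.0318 hours

0.0318 hours


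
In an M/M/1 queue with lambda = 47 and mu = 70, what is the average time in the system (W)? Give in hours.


W = 1/(mu - lambda) = 1/(70 - 47) = 0.0435 hours

0.0435 hours


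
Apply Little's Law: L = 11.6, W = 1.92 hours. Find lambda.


lambda = L / W = 11.6 / 1.92 = 6.04 per hour

6.04 per hour


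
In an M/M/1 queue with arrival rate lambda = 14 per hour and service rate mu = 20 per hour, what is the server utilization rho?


rho = lambda/mu = 14/20 = 0.7

0.7


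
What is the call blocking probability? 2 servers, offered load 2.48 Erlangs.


B(N,A) = (A^N/N!) / sum(A^k/k!, k=0..N) with N=2, A=2.48 = 0.4691

0.4691


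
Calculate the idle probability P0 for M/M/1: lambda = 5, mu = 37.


P0 = 1 - rho = 1 - 5/37 = 0.8649

0.8649


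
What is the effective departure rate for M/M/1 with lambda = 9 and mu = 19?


For a stable queue (lambda < mu), throughput = lambda = 9 per hour

9 per hour


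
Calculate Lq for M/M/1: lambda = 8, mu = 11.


rho = 8/11; Lq = rho^2/(1-rho) = 1.94

1.94


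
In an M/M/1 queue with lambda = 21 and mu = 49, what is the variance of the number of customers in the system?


rho = 21/49; Var(N) = rho/(1-rho)^2 = 1.31

1.31


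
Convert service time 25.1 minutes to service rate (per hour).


mu = 60 / avg_service_time = 60 / 25.1 = 2.39 per hour

2.39 per hour


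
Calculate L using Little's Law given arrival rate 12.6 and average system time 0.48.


L = lambda * W = 12.6 * 0.48 = 6.05

6.05


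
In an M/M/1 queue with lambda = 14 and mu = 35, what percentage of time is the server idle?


Idle fraction = (1 - rho) * 100 = (1 - 14/35) * 100 = 60.0%

60.0%


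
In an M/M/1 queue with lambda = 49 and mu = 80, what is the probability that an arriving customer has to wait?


P(wait) = rho = lambda/mu = 49/80 = 0.6125

0.6125


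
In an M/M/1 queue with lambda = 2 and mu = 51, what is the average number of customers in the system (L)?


rho = 2/51; L = rho/(1-rho) = 0.04

0.04


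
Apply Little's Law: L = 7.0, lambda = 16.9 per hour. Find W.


W = L / lambda = 7.0 / 16.9 = 0.4142 hours

0.4142 hours


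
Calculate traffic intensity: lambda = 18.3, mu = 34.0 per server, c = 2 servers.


rho = lambda / (c * mu) = 18.3 / (2 * 34.0) = 0.2691

0.2691


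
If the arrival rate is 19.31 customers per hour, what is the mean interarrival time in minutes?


Mean interarrival time = 60/lambda = 60/19.31 = 3.11 minutes

3.11 minutes


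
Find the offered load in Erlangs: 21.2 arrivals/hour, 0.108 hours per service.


Offered load a = lambda * E[S] = 21.2 * 0.108 = 2.29 Erlangs

2.29 Erlangs


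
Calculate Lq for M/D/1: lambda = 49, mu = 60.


M/D/1: Lq = rho^2 / (2*(1-rho)) where rho = 49/60; Lq = 1.82

1.82


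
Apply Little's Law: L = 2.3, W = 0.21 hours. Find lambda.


lambda = L / W = 2.3 / 0.21 = 10.95 per hour

10.95 per hour


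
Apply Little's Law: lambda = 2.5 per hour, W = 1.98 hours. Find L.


L = lambda * W = 2.5 * 1.98 = 4.95

4.95


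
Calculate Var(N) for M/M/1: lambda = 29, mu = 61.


rho = 29/61; Var(N) = rho/(1-rho)^2 = 1.73

1.73


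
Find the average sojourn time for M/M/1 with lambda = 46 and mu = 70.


W = 1/(mu - lambda) = 1/(70 - 46) = 0.0417 hours

0.0417 hours


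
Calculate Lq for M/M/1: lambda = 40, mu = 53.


rho = 40/53; Lq = rho^2/(1-rho) = 2.32

2.32


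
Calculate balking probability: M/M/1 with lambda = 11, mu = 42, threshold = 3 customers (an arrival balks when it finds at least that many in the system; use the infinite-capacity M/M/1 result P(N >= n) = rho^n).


P(N >= 3) = rho^3 = (11/42)^3 = 0.018

0.018


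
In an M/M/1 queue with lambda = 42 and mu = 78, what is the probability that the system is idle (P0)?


P0 = 1 - rho = 1 - 42/78 = 0.4615

0.4615


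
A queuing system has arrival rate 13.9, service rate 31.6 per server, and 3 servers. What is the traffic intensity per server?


rho = lambda / (c * mu) = 13.9 / (3 * 31.6) = 0.1466

0.1466


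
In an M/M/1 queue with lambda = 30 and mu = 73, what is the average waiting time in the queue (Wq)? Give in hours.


rho = 30/73; Wq = rho/(mu - lambda) = 0.0096 hours

0.0096 hours


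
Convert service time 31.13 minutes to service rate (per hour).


mu = 60 / avg_service_time = 60 / 31.13 = 1.93 per hour

1.93 per hour


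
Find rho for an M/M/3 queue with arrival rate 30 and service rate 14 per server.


rho = lambda/(c*mu) = 30/(3*14) = 0.7143

0.7143


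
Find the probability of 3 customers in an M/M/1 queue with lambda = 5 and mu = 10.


rho = 5/10; P(n) = (1-rho)*rho^n = (1-5/10)*(5/10)^3 = 0.0625

0.0625


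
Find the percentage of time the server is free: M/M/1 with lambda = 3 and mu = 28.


Idle fraction = (1 - rho) * 100 = (1 - 3/28) * 100 = 89.3%

89.3%


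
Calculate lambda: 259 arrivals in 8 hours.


lambda = total arrivals / time = 259 / 8 = 32.38 per hour

32.38 per hour


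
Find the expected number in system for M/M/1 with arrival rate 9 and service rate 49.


rho = 9/49; L = rho/(1-rho) = 0.23

0.23


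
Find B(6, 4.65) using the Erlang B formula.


B(N,A) = (A^N/N!) / sum(A^k/k!, k=0..N) with N=6, A=4.65 = 0.1655

0.1655


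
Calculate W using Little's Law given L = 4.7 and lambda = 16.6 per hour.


W = L / lambda = 4.7 / 16.6 = 0.2831 hours

0.2831 hours


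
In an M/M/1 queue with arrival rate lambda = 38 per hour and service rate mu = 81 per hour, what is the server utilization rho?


rho = lambda/mu = 38/81 = 0.4691

0.4691


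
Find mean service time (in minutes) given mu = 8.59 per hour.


Mean service time = 60/mu = 60/8.59 = 6.98 minutes

6.98 minutes


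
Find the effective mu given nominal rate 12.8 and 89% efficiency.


Effective rate = mu * efficiency = 12.8 * 0.89 = 11.39 per hour

11.39 per hour


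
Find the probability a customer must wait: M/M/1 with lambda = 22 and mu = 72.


P(wait) = rho = lambda/mu = 22/72 = 0.3056

0.3056


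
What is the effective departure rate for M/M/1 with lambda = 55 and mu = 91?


For a stable queue (lambda < mu), throughput = lambda = 55 per hour

55 per hour


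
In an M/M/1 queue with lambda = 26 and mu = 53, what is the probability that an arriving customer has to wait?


P(wait) = rho = lambda/mu = 26/53 = 0.4906

0.4906


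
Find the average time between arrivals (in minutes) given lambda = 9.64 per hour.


Mean interarrival time = 60/lambda = 60/9.64 = 6.22 minutes

6.22 minutes


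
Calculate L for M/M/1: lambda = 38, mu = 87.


rho = 38/87; L = rho/(1-rho) = 0.78

0.78


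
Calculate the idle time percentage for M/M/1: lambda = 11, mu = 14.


Idle fraction = (1 - rho) * 100 = (1 - 11/14) * 100 = 21.4%

21.4%


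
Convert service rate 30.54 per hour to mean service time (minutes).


Mean service time = 60/mu = 60/30.54 = 1.96 minutes

1.96 minutes


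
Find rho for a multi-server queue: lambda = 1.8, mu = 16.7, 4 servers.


rho = lambda / (c * mu) = 1.8 / (4 * 16.7) = 0.0269

0.0269


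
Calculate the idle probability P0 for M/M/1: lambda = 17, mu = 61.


P0 = 1 - rho = 1 - 17/61 = 0.7213

0.7213


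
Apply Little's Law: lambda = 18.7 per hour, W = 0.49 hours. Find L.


L = lambda * W = 18.7 * 0.49 = 9.16

9.16


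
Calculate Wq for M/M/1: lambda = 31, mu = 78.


rho = 31/78; Wq = rho/(mu - lambda) = 0.0085 hours

0.0085 hours


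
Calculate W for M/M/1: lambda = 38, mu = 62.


W = 1/(mu - lambda) = 1/(62 - 38) = 0.0417 hours

0.0417 hours


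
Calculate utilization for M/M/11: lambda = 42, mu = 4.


rho = lambda/(c*mu) = 42/(11*4) = 0.9545

0.9545


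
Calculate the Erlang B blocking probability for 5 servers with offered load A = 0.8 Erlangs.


B(N,A) = (A^N/N!) / sum(A^k/k!, k=0..N) with N=5, A=0.8 = 0.0012

0.0012


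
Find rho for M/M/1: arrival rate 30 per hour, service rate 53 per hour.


rho = lambda/mu = 30/53 = 0.566

0.566


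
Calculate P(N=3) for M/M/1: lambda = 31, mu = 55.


rho = 31/55; P(n) = (1-rho)*rho^n = (1-31/55)*(31/55)^3 = 0.0781

0.0781


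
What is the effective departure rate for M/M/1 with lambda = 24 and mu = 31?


For a stable queue (lambda < mu), throughput = lambda = 24 per hour

24 per hour


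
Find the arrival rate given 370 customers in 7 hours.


lambda = total arrivals / time = 370 / 7 = 52.86 per hour

52.86 per hour


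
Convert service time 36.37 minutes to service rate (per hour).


mu = 60 / avg_service_time = 60 / 36.37 = 1.65 per hour

1.65 per hour


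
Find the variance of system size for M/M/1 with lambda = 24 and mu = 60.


rho = 24/60; Var(N) = rho/(1-rho)^2 = 1.11

1.11


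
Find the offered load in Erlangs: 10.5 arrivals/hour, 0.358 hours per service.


Offered load a = lambda * E[S] = 10.5 * 0.358 = 3.76 Erlangs

3.76 Erlangs


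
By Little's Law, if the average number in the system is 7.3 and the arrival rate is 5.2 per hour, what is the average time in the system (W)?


W = L / lambda = 7.3 / 5.2 = 1.4038 hours

1.4038 hours


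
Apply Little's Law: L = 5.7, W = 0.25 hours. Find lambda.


lambda = L / W = 5.7 / 0.25 = 22.8 per hour

22.8 per hour


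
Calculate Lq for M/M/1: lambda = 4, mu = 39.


rho = 4/39; Lq = rho^2/(1-rho) = 0.01

0.01


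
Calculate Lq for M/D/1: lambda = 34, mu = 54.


M/D/1: Lq = rho^2 / (2*(1-rho)) where rho = 34/54; Lq = 0.54

0.54


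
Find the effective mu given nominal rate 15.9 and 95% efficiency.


Effective rate = mu * efficiency = 15.9 * 0.95 = 15.11 per hour

15.11 per hour


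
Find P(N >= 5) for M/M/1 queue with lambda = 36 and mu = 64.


P(N >= 5) = rho^5 = (36/64)^5 = 0.0563

0.0563


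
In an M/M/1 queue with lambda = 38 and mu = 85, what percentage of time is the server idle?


Idle fraction = (1 - rho) * 100 = (1 - 38/85) * 100 = 55.3%

55.3%


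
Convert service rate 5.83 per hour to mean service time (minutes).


Mean service time = 60/mu = 60/5.83 = 10.29 minutes

10.29 minutes


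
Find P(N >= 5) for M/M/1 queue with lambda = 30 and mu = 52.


P(N >= 5) = rho^5 = (30/52)^5 = 0.0639

0.0639


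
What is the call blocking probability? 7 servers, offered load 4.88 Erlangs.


B(N,A) = (A^N/N!) / sum(A^k/k!, k=0..N) with N=7, A=4.88 = 0.113

0.113


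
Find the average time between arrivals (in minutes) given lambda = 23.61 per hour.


Mean interarrival time = 60/lambda = 60/23.61 = 2.54 minutes

2.54 minutes


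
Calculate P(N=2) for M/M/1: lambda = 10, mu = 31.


rho = 10/31; P(n) = (1-rho)*rho^n = (1-10/31)*(10/31)^2 = 0.0705

0.0705


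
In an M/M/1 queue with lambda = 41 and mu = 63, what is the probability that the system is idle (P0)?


P0 = 1 - rho = 1 - 41/63 = 0.3492

0.3492


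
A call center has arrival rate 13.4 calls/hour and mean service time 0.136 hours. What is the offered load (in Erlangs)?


Offered load a = lambda * E[S] = 13.4 * 0.136 = 1.82 Erlangs

1.82 Erlangs


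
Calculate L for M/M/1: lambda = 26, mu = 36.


rho = 26/36; L = rho/(1-rho) = 2.6

2.6


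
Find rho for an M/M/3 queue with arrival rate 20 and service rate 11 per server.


rho = lambda/(c*mu) = 20/(3*11) = 0.6061

0.6061


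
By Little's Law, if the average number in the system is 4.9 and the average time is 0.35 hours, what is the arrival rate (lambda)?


lambda = L / W = 4.9 / 0.35 = 14.0 per hour

14.0 per hour


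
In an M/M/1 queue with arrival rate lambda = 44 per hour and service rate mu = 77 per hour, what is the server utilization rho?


rho = lambda/mu = 44/77 = 0.5714

0.5714


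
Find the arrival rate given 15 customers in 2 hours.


lambda = total arrivals / time = 15 / 2 = 7.5 per hour

7.5 per hour


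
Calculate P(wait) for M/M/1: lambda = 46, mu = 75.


P(wait) = rho = lambda/mu = 46/75 = 0.6133

0.6133


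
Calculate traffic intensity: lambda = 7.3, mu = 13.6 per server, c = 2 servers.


rho = lambda / (c * mu) = 7.3 / (2 * 13.6) = 0.2684

0.2684


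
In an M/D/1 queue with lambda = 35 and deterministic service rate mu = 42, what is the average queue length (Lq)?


M/D/1: Lq = rho^2 / (2*(1-rho)) where rho = 35/42; Lq = 2.08

2.08


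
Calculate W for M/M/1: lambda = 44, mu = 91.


W = 1/(mu - lambda) = 1/(91 - 44) = 0.0213 hours

0.0213 hours


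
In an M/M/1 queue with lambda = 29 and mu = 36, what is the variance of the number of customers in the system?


rho = 29/36; Var(N) = rho/(1-rho)^2 = 21.31

21.31


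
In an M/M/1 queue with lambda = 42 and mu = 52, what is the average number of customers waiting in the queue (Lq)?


rho = 42/52; Lq = rho^2/(1-rho) = 3.39

3.39


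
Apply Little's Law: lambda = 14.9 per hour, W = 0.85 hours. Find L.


L = lambda * W = 14.9 * 0.85 = 12.67

12.67


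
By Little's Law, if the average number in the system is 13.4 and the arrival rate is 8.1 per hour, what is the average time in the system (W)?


W = L / lambda = 13.4 / 8.1 = 1.6543 hours

1.6543 hours


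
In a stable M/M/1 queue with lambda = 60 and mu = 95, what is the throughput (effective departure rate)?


For a stable queue (lambda < mu), throughput = lambda = 60 per hour

60 per hour


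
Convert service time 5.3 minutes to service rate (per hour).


mu = 60 / avg_service_time = 60 / 5.3 = 11.32 per hour

11.32 per hour


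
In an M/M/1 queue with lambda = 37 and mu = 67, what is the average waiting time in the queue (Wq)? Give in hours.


rho = 37/67; Wq = rho/(mu - lambda) = 0.0184 hours

0.0184 hours


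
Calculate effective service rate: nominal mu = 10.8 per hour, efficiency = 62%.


Effective rate = mu * efficiency = 10.8 * 0.62 = 6.7 per hour

6.7 per hour


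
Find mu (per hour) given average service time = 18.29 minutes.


mu = 60 / avg_service_time = 60 / 18.29 = 3.28 per hour

3.28 per hour


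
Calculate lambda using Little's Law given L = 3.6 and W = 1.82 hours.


lambda = L / W = 3.6 / 1.82 = 1.98 per hour

1.98 per hour


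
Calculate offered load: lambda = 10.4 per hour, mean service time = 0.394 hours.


Offered load a = lambda * E[S] = 10.4 * 0.394 = 4.1 Erlangs

4.1 Erlangs


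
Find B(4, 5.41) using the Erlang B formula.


B(N,A) = (A^N/N!) / sum(A^k/k!, k=0..N) with N=4, A=5.41 = 0.4294

0.4294


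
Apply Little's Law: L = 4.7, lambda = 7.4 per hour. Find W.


W = L / lambda = 4.7 / 7.4 = 0.6351 hours

0.6351 hours


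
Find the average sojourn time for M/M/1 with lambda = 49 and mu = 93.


W = 1/(mu - lambda) = 1/(93 - 49) = 0.0227 hours

0.0227 hours


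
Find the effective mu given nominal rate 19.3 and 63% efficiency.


Effective rate = mu * efficiency = 19.3 * 0.63 = 12.16 per hour

12.16 per hour


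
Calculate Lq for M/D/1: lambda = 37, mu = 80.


M/D/1: Lq = rho^2 / (2*(1-rho)) where rho = 37/80; Lq = 0.2

0.2


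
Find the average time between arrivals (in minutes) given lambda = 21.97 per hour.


Mean interarrival time = 60/lambda = 60/21.97 = 2.73 minutes

2.73 minutes


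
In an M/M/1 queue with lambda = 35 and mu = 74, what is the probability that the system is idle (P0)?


P0 = 1 - rho = 1 - 35/74 = 0.527

0.527


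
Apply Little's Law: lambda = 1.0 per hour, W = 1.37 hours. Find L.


L = lambda * W = 1.0 * 1.37 = 1.37

1.37


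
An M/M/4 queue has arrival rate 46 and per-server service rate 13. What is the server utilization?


rho = lambda/(c*mu) = 46/(4*13) = 0.8846

0.8846


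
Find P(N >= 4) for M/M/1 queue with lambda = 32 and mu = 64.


P(N >= 4) = rho^4 = (32/64)^4 = 0.0625

0.0625


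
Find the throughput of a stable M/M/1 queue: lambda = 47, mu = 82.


For a stable queue (lambda < mu), throughput = lambda = 47 per hour

47 per hour


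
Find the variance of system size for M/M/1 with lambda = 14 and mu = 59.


rho = 14/59; Var(N) = rho/(1-rho)^2 = 0.41

0.41


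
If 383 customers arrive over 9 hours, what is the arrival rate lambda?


lambda = total arrivals / time = 383 / 9 = 42.56 per hour

42.56 per hour


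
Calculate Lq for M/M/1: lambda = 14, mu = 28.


rho = 14/28; Lq = rho^2/(1-rho) = 0.5

0.5


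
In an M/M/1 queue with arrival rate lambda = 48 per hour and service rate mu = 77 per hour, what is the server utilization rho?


rho = lambda/mu = 48/77 = 0.6234

0.6234


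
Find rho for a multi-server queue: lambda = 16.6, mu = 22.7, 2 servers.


rho = lambda / (c * mu) = 16.6 / (2 * 22.7) = 0.3656

0.3656


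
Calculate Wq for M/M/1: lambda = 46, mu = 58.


rho = 46/58; Wq = rho/(mu - lambda) = 0.0661 hours

0.0661 hours


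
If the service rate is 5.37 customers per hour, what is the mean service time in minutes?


Mean service time = 60/mu = 60/5.37 = 11.17 minutes

11.17 minutes


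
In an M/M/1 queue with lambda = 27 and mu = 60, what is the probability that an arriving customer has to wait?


P(wait) = rho = lambda/mu = 27/60 = 0.45

0.45


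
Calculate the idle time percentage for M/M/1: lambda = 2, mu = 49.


Idle fraction = (1 - rho) * 100 = (1 - 2/49) * 100 = 95.9%

95.9%


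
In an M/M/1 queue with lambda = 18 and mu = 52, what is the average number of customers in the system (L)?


rho = 18/52; L = rho/(1-rho) = 0.53

0.53


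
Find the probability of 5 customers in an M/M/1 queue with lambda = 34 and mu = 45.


rho = 34/45; P(n) = (1-rho)*rho^n = (1-34/45)*(34/45)^5 = 0.0602

0.0602


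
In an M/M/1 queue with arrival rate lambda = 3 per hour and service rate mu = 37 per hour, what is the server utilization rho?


rho = lambda/mu = 3/37 = 0.0811

0.0811


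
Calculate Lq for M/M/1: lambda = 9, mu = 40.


rho = 9/40; Lq = rho^2/(1-rho) = 0.07

0.07


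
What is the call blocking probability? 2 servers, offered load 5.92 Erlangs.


B(N,A) = (A^N/N!) / sum(A^k/k!, k=0..N) with N=2, A=5.92 = 0.7169

0.7169


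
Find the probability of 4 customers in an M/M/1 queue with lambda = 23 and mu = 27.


rho = 23/27; P(n) = (1-rho)*rho^n = (1-23/27)*(23/27)^4 = 0.078

0.078


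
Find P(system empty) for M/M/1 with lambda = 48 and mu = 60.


P0 = 1 - rho = 1 - 48/60 = 0.2

0.2


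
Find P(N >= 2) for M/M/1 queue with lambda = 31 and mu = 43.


P(N >= 2) = rho^2 = (31/43)^2 = 0.5197

0.5197


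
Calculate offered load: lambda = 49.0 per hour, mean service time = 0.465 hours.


Offered load a = lambda * E[S] = 49.0 * 0.465 = 22.79 Erlangs

22.79 Erlangs


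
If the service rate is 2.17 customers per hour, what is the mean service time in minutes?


Mean service time = 60/mu = 60/2.17 = 27.65 minutes

27.65 minutes


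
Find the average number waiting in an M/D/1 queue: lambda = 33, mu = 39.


M/D/1: Lq = rho^2 / (2*(1-rho)) where rho = 33/39; Lq = 2.33

2.33


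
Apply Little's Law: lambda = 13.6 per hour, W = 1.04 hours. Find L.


L = lambda * W = 13.6 * 1.04 = 14.14

14.14


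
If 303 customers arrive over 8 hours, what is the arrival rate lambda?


lambda = total arrivals / time = 303 / 8 = 37.88 per hour

37.88 per hour


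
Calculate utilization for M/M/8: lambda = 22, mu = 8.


rho = lambda/(c*mu) = 22/(8*8) = 0.3438

0.3438


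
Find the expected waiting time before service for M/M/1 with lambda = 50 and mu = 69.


rho = 50/69; Wq = rho/(mu - lambda) = 0.0381 hours

0.0381 hours


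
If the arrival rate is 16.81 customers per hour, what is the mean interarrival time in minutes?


Mean interarrival time = 60/lambda = 60/16.81 = 3.57 minutes

3.57 minutes


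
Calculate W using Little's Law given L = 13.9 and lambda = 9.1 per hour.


W = L / lambda = 13.9 / 9.1 = 1.5275 hours

1.5275 hours


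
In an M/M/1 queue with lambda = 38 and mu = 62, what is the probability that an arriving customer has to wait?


P(wait) = rho = lambda/mu = 38/62 = 0.6129

0.6129


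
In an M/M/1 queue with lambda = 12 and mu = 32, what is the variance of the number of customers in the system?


rho = 12/32; Var(N) = rho/(1-rho)^2 = 0.96

0.96


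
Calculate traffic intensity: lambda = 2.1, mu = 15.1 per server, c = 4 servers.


rho = lambda / (c * mu) = 2.1 / (4 * 15.1) = 0.0348

0.0348


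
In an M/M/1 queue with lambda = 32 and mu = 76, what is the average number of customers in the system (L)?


rho = 32/76; L = rho/(1-rho) = 0.73

0.73


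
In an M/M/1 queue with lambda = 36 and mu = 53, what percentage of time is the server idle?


Idle fraction = (1 - rho) * 100 = (1 - 36/53) * 100 = 32.1%

32.1%


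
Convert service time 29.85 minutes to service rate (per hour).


mu = 60 / avg_service_time = 60 / 29.85 = 2.01 per hour

2.01 per hour


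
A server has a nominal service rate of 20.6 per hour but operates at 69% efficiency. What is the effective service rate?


Effective rate = mu * efficiency = 20.6 * 0.69 = 14.21 per hour

14.21 per hour


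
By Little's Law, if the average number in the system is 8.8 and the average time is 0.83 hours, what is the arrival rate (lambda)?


lambda = L / W = 8.8 / 0.83 = 10.6 per hour

10.6 per hour


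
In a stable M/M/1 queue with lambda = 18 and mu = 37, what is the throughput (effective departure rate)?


For a stable queue (lambda < mu), throughput = lambda = 18 per hour

18 per hour


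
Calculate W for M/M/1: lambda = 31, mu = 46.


W = 1/(mu - lambda) = 1/(46 - 31) = 0.0667 hours

0.0667 hours


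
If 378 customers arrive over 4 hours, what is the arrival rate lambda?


lambda = total arrivals / time = 378 / 4 = 94.5 per hour

94.5 per hour


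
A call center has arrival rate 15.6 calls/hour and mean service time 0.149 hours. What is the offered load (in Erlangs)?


Offered load a = lambda * E[S] = 15.6 * 0.149 = 2.32 Erlangs

2.32 Erlangs


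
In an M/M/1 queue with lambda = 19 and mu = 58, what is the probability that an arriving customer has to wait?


P(wait) = rho = lambda/mu = 19/58 = 0.3276

0.3276


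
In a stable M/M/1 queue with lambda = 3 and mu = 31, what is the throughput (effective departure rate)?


For a stable queue (lambda < mu), throughput = lambda = 3 per hour

3 per hour


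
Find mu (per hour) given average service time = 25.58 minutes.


mu = 60 / avg_service_time = 60 / 25.58 = 2.35 per hour

2.35 per hour


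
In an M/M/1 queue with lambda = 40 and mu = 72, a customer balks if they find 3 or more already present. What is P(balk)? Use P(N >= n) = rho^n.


P(N >= 3) = rho^3 = (40/72)^3 = 0.1715

0.1715


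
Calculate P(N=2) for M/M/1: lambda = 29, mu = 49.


rho = 29/49; P(n) = (1-rho)*rho^n = (1-29/49)*(29/49)^2 = 0.143

0.143


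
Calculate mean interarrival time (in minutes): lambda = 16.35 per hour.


Mean interarrival time = 60/lambda = 60/16.35 = 3.67 minutes

3.67 minutes


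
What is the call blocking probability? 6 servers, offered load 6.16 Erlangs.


B(N,A) = (A^N/N!) / sum(A^k/k!, k=0..N) with N=6, A=6.16 = 0.2761

0.2761


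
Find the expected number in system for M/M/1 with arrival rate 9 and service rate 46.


rho = 9/46; L = rho/(1-rho) = 0.24

0.24


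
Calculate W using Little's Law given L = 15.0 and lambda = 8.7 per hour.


W = L / lambda = 15.0 / 8.7 = 1.7241 hours

1.7241 hours


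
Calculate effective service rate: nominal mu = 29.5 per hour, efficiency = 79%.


Effective rate = mu * efficiency = 29.5 * 0.79 = 23.31 per hour

23.31 per hour


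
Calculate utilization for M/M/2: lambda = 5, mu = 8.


rho = lambda/(c*mu) = 5/(2*8) = 0.3125

0.3125


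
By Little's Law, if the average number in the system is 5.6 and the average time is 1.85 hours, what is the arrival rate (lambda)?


lambda = L / W = 5.6 / 1.85 = 3.03 per hour

3.03 per hour


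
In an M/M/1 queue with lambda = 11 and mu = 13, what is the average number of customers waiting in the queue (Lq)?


rho = 11/13; Lq = rho^2/(1-rho) = 4.65

4.65


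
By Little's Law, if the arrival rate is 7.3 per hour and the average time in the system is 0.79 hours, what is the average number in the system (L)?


L = lambda * W = 7.3 * 0.79 = 5.77

5.77


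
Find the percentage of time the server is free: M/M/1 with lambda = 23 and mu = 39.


Idle fraction = (1 - rho) * 100 = (1 - 23/39) * 100 = 41.0%

41.0%


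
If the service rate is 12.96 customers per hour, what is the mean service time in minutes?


Mean service time = 60/mu = 60/12.96 = 4.63 minutes

4.63 minutes


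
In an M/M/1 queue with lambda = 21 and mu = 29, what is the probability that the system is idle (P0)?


P0 = 1 - rho = 1 - 21/29 = 0.2759

0.2759


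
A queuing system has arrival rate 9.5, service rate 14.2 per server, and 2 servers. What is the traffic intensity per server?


rho = lambda / (c * mu) = 9.5 / (2 * 14.2) = 0.3345

0.3345


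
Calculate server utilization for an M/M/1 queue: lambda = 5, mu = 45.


rho = lambda/mu = 5/45 = 0.1111

0.1111


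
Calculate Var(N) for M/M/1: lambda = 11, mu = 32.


rho = 11/32; Var(N) = rho/(1-rho)^2 = 0.8

0.8


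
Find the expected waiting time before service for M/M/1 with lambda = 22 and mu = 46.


rho = 22/46; Wq = rho/(mu - lambda) = 0.0199 hours

0.0199 hours


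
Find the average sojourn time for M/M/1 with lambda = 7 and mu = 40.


W = 1/(mu - lambda) = 1/(40 - 7) = 0.0303 hours

0.0303 hours


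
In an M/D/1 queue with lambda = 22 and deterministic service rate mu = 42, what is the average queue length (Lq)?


M/D/1: Lq = rho^2 / (2*(1-rho)) where rho = 22/42; Lq = 0.29

0.29


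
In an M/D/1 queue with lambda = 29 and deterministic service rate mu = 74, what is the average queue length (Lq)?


M/D/1: Lq = rho^2 / (2*(1-rho)) where rho = 29/74; Lq = 0.13

0.13


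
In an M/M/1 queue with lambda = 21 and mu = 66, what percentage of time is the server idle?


Idle fraction = (1 - rho) * 100 = (1 - 21/66) * 100 = 68.2%

68.2%


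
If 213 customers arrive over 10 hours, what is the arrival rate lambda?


lambda = total arrivals / time = 213 / 10 = 21.3 per hour

21.3 per hour


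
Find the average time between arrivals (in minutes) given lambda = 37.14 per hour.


Mean interarrival time = 60/lambda = 60/37.14 = 1.62 minutes

1.62 minutes


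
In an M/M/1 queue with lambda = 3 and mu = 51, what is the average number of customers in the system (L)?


rho = 3/51; L = rho/(1-rho) = 0.06

0.06


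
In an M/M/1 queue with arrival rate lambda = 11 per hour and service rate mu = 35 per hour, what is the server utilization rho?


rho = lambda/mu = 11/35 = 0.3143

0.3143


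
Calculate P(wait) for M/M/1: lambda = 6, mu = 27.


P(wait) = rho = lambda/mu = 6/27 = 0.2222

0.2222


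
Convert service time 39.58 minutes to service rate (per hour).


mu = 60 / avg_service_time = 60 / 39.58 = 1.52 per hour

1.52 per hour


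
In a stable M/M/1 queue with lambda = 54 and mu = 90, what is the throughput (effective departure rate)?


For a stable queue (lambda < mu), throughput = lambda = 54 per hour

54 per hour


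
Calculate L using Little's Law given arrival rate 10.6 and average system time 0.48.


L = lambda * W = 10.6 * 0.48 = 5.09

5.09


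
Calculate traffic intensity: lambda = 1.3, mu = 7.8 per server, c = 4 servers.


rho = lambda / (c * mu) = 1.3 / (4 * 7.8) = 0.0417

0.0417


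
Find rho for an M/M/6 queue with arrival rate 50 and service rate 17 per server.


rho = lambda/(c*mu) = 50/(6*17) = 0.4902

0.4902


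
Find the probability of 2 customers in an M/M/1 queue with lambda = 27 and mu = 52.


rho = 27/52; P(n) = (1-rho)*rho^n = (1-27/52)*(27/52)^2 = 0.1296

0.1296


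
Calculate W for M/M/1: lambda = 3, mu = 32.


W = 1/(mu - lambda) = 1/(32 - 3) = 0.0345 hours

0.0345 hours


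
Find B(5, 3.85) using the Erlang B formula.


B(N,A) = (A^N/N!) / sum(A^k/k!, k=0..N) with N=5, A=3.85 = 0.1856

0.1856
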